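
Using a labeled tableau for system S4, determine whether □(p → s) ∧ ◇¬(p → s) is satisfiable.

Unsatisfiable

1. □(p → s) ∧ ◇¬(p → s), 0
2. □(p → s), 0
3. ◇¬(p → s), 0
4. p → s, 0
5. s, 0
6. ¬(p → s), 1
7. p, 1
8. ¬s, 1
9. p → s, 1
10. s, 1
Accessibility: 0R0, 0R1, 1R1
Branch closes: s and ¬s both at 1.
Every branch closes; the branch above is one of them.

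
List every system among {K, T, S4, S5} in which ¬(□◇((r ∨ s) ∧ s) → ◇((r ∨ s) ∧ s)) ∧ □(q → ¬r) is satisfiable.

K-tableau for the formula:
1. ¬(□◇((r ∨ s) ∧ s) → ◇((r ∨ s) ∧ s)) ∧ □(q → ¬r), 0
2. ¬(□◇((r ∨ s) ∧ s) → ◇((r ∨ s) ∧ s)), 0   [∧-rule on 1]
3. □(q → ¬r), 0   [∧-rule on 1]
4. □◇((r ∨ s) ∧ s), 0   [¬→-rule on 2]
5. ¬◇((r ∨ s) ∧ s), 0   [¬→-rule on 2]
Complete open branch: satisfiable in K.
T-tableau for the formula:
1. ¬(□◇((r ∨ s) ∧ s) → ◇((r ∨ s) ∧ s)) ∧ □(q → ¬r), 0
2. ¬(□◇((r ∨ s) ∧ s) → ◇((r ∨ s) ∧ s)), 0   [∧-rule on 1]
3. □(q → ¬r), 0   [∧-rule on 1]
4. □◇((r ∨ s) ∧ s), 0   [¬→-rule on 2]
5. ¬◇((r ∨ s) ∧ s), 0   [¬→-rule on 2]
6. q → ¬r, 0   [□-rule on 3 via 0R0]
7. ◇((r ∨ s) ∧ s), 0   [□-rule on 4 via 0R0]
8. ¬((r ∨ s) ∧ s), 0   [¬◇-rule on 5 via 0R0]
9. ¬r, 0   [→-rule on 6 (branches; this branch)]
10. ¬(r ∨ s), 0   [¬∧-rule on 8 (branches; this branch)]
11. ¬s, 0   [¬∨-rule on 10]
12. (r ∨ s) ∧ s, 1   [◇-rule on 7: fresh world 1, 0R1]
13. r ∨ s, 1   [∧-rule on 12]
14. s, 1   [∧-rule on 12]
15. q → ¬r, 1   [□-rule on 3 via 0R1]
16. ◇((r ∨ s) ∧ s), 1   [□-rule on 4 via 0R1]
17. ¬((r ∨ s) ∧ s), 1   [¬◇-rule on 5 via 0R1]
18. ¬r, 1   [→-rule on 15 (branches; this branch)]
19. ¬(r ∨ s), 1   [¬∧-rule on 17 (branches; this branch)]
20. ¬s, 1   [¬∨-rule on 19]
Accessibility: 0R0, 0R1, 1R1
Branch closes: s and ¬s both at 1.
Every branch closes (one shown): unsatisfiable in T, hence also in S4, S5 (every S4/S5-frame is a T-frame).

K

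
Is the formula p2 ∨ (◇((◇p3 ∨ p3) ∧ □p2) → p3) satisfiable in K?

1. p2 ∨ (◇((◇p3 ∨ p3) ∧ □p2) → p3), w0
2. ◇((◇p3 ∨ p3) ∧ □p2) → p3, w0
3. p3, w0

Satisfiable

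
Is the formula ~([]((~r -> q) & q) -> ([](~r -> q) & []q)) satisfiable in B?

Unsatisfiable (every branch closes)

1. ~([]((~r -> q) & q) -> ([](~r -> q) & []q)), 0
2. []((~r -> q) & q), 0
3. ~([](~r -> q) & []q), 0
4. (~r -> q) & q, 0
5. ~r -> q, 0
6. q, 0
7. ~[](~r -> q), 0
8. ~(~r -> q), 1
9. ~r, 1
10. ~q, 1
11. (~r -> q) & q, 1
12. ~r -> q, 1
13. q, 1
Accessibility: 0R0, 0R1, 1R0, 1R1
Branch closes: q and ~q both at 1.
Every branch closes; the branch above is one of them.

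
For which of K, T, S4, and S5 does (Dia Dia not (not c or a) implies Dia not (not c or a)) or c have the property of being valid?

S4, S5

T-tableau for the negation not ((Dia Dia not (not c or a) implies Dia not (not c or a)) or c):
1. not ((Dia Dia not (not c or a) implies Dia not (not c or a)) or c), u
2. not (Dia Dia not (not c or a) implies Dia not (not c or a)), u
3. not c, u
4. Dia Dia not (not c or a), u
5. not Dia not (not c or a), u
6. not c or a, u
7. a, u
8. Dia not (not c or a), v
9. not c or a, v
10. a, v
11. not (not c or a), w
12. c, w
13. not a, w
Accessibility: uRu, uRv, vRv, vRw, wRw
Complete open branch: countermodel on a T-frame, so not valid in T, nor in K (the same frame is also a K-frame).
S4-tableau for the negation not ((Dia Dia not (not c or a) implies Dia not (not c or a)) or c):
1. not ((Dia Dia not (not c or a) implies Dia not (not c or a)) or c), u
2. not (Dia Dia not (not c or a) implies Dia not (not c or a)), u
3. not c, u
4. Dia Dia not (not c or a), u
5. not Dia not (not c or a), u
6. not c or a, u
7. a, u
8. Dia not (not c or a), v
9. not c or a, v
10. a, v
11. not (not c or a), w
12. c, w
13. not a, w
14. not c or a, w
15. a, w
Accessibility: uRu, uRv, uRw, vRv, vRw, wRw
Branch closes: a and not a both at w.
Every branch closes (one shown): valid in S4, hence also in S5 (every theorem of S4 is a theorem of S5).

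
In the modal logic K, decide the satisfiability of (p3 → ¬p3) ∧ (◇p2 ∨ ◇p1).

1. (p3 → ¬p3) ∧ (◇p2 ∨ ◇p1), u
2. p3 → ¬p3, u
3. ◇p2 ∨ ◇p1, u
4. ¬p3, u
5. ◇p1, u
6. p1, v
Accessibility: uRv

Satisfiable (open branch found)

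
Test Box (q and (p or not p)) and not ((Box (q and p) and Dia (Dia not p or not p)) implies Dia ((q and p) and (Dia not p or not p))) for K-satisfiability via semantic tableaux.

1. Box (q and (p or not p)) and not ((Box (q and p) and Dia (Dia not p or not p)) implies Dia ((q and p) and (Dia not p or not p))), 0
2. Box (q and (p or not p)), 0
3. not ((Box (q and p) and Dia (Dia not p or not p)) implies Dia ((q and p) and (Dia not p or not p))), 0
4. Box (q and p) and Dia (Dia not p or not p), 0
5. not Dia ((q and p) and (Dia not p or not p)), 0
6. Box (q and p), 0
7. Dia (Dia not p or not p), 0
8. Dia not p or not p, 1
9. q and (p or not p), 1
10. q, 1
11. p or not p, 1
12. not ((q and p) and (Dia not p or not p)), 1
13. q and p, 1
14. p, 1
15. Dia not p, 1
16. not (Dia not p or not p), 1
17. not Dia not p, 1
18. not p, 2
19. p, 2
Accessibility: 0R1, 1R2
Branch closes: p and not p both at 2.
All branches of the tableau close; one closing branch shown above.

Unsatisfiable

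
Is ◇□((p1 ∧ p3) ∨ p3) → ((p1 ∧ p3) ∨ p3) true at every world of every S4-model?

Not valid

Tableau for the negation ¬(◇□((p1 ∧ p3) ∨ p3) → ((p1 ∧ p3) ∨ p3)):
1. ¬(◇□((p1 ∧ p3) ∨ p3) → ((p1 ∧ p3) ∨ p3)), 0
2. ◇□((p1 ∧ p3) ∨ p3), 0   [¬→-rule on 1]
3. ¬((p1 ∧ p3) ∨ p3), 0   [¬→-rule on 1]
4. ¬(p1 ∧ p3), 0   [¬∨-rule on 3]
5. ¬p3, 0   [¬∨-rule on 3]
6. □((p1 ∧ p3) ∨ p3), 1   [◇-rule on 2: fresh world 1, 0R1]
7. (p1 ∧ p3) ∨ p3, 1   [□-rule on 6 via 1R1]
8. p3, 1   [∨-rule on 7 (branches; this branch)]
Accessibility: 0R0, 0R1, 1R1
The negation has an open branch (countermodel exists).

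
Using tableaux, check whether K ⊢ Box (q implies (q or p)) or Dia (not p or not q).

Tableau for the negation not (Box (q implies (q or p)) or Dia (not p or not q)):
1. not (Box (q implies (q or p)) or Dia (not p or not q)), 0
2. not Box (q implies (q or p)), 0   [neg-or-rule on 1]
3. not Dia (not p or not q), 0   [neg-or-rule on 1]
4. not (q implies (q or p)), 1   [neg-Box-rule on 2: fresh world 1, 0R1]
5. q, 1   [neg-implies-rule on 4]
6. not (q or p), 1   [neg-implies-rule on 4]
7. not q, 1   [neg-or-rule on 6]
8. not p, 1   [neg-or-rule on 6]
Accessibility: 0R1
Branch closes: q and not q both at 1.
All branches of the negation close; one closing branch shown above.

Valid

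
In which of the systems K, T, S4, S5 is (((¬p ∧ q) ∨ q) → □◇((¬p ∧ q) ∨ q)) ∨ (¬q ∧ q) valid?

S5

S5-tableau for the negation ¬((((¬p ∧ q) ∨ q) → □◇((¬p ∧ q) ∨ q)) ∨ (¬q ∧ q)):
1. ¬((((¬p ∧ q) ∨ q) → □◇((¬p ∧ q) ∨ q)) ∨ (¬q ∧ q)), 0
2. ¬(((¬p ∧ q) ∨ q) → □◇((¬p ∧ q) ∨ q)), 0
3. ¬(¬q ∧ q), 0
4. (¬p ∧ q) ∨ q, 0
5. ¬□◇((¬p ∧ q) ∨ q), 0
6. q, 0
7. ¬p ∧ q, 0
8. ¬p, 0
9. ¬◇((¬p ∧ q) ∨ q), 1
10. ¬((¬p ∧ q) ∨ q), 0
11. ¬(¬p ∧ q), 0
12. ¬q, 0
Accessibility: 0R0, 0R1, 1R0, 1R1
Branch closes: q and ¬q both at 0.
Every branch closes (one shown): valid in S5.
S4-tableau for the negation ¬((((¬p ∧ q) ∨ q) → □◇((¬p ∧ q) ∨ q)) ∨ (¬q ∧ q)):
1. ¬((((¬p ∧ q) ∨ q) → □◇((¬p ∧ q) ∨ q)) ∨ (¬q ∧ q)), 0
2. ¬(((¬p ∧ q) ∨ q) → □◇((¬p ∧ q) ∨ q)), 0
3. ¬(¬q ∧ q), 0
4. (¬p ∧ q) ∨ q, 0
5. ¬□◇((¬p ∧ q) ∨ q), 0
6. q, 0
7. ¬◇((¬p ∧ q) ∨ q), 1
8. ¬((¬p ∧ q) ∨ q), 1
9. ¬(¬p ∧ q), 1
10. ¬q, 1
Accessibility: 0R0, 0R1, 1R1
Complete open branch: countermodel on an S4-frame, so not valid in S4, nor in K, T (the same frame is also a K-frame and a T-frame).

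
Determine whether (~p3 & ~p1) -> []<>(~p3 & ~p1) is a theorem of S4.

Tableau for the negation ~((~p3 & ~p1) -> []<>(~p3 & ~p1)):
1. ~((~p3 & ~p1) -> []<>(~p3 & ~p1)), u
2. ~p3 & ~p1, u
3. ~[]<>(~p3 & ~p1), u
4. ~p3, u
5. ~p1, u
6. ~<>(~p3 & ~p1), v
7. ~(~p3 & ~p1), v
8. p1, v
Accessibility: uRu, uRv, vRv
The negation has an open branch (countermodel exists).

No, not valid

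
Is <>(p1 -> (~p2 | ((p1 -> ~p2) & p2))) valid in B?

No, not valid

Tableau for the negation ~<>(p1 -> (~p2 | ((p1 -> ~p2) & p2))):
1. ~<>(p1 -> (~p2 | ((p1 -> ~p2) & p2))), u
2. ~(p1 -> (~p2 | ((p1 -> ~p2) & p2))), u
3. p1, u
4. ~(~p2 | ((p1 -> ~p2) & p2)), u
5. p2, u
6. ~((p1 -> ~p2) & p2), u
7. ~(p1 -> ~p2), u
Accessibility: uRu
The negation has an open branch (countermodel exists).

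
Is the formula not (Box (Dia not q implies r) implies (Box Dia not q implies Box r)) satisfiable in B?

Unsatisfiable (every branch closes)

1. not (Box (Dia not q implies r) implies (Box Dia not q implies Box r)), 0
2. Box (Dia not q implies r), 0
3. not (Box Dia not q implies Box r), 0
4. Box Dia not q, 0
5. not Box r, 0
6. Dia not q implies r, 0
7. Dia not q, 0
8. r, 0
9. not r, 1
10. Dia not q implies r, 1
11. Dia not q, 1
12. not Dia not q, 1
13. q, 0
14. q, 1
15. not q, 2
16. Dia not q implies r, 2
17. Dia not q, 2
18. r, 2
19. not q, 3
20. q, 3
Accessibility: 0R0, 0R1, 0R2, 1R0, 1R1, 1R3, 2R0, 2R2, 3R1, 3R3
Branch closes: q and not q both at 3.
All branches of the tableau close; one closing branch shown above.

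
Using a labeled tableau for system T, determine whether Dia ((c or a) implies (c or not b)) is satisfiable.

Satisfiable (open branch found)

1. Dia ((c or a) implies (c or not b)), 0
2. (c or a) implies (c or not b), 1
3. c or not b, 1
4. not b, 1
Accessibility: 0R0, 0R1, 1R1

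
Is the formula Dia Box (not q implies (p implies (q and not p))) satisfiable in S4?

Satisfiable

1. Dia Box (not q implies (p implies (q and not p))), w0
2. Box (not q implies (p implies (q and not p))), w1
3. not q implies (p implies (q and not p)), w1
4. p implies (q and not p), w1
5. q and not p, w1
6. q, w1
7. not p, w1
Accessibility: w0Rw0, w0Rw1, w1Rw1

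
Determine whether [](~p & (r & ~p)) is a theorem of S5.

Tableau for the negation ~[](~p & (r & ~p)):
1. ~[](~p & (r & ~p)), u
2. ~(~p & (r & ~p)), v   [~[]-rule on 1: fresh world v, uRv]
3. ~(r & ~p), v   [~&-rule on 2 (branches; this branch)]
4. p, v   [~&-rule on 3 (branches; this branch)]
Accessibility: uRu, uRv, vRu, vRv
The negation has an open branch (countermodel exists).

Not valid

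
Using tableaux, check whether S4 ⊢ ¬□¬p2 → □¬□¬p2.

Invalid (countermodel exists)

Tableau for the negation ¬(¬□¬p2 → □¬□¬p2):
1. ¬(¬□¬p2 → □¬□¬p2), u
2. ¬□¬p2, u
3. ¬□¬□¬p2, u
4. p2, v
5. □¬p2, w
6. ¬p2, w
Accessibility: uRu, uRv, uRw, vRv, wRw
The negation has an open branch (countermodel exists).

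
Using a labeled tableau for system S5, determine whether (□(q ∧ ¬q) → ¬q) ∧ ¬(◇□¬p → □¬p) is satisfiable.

Unsatisfiable

1. (□(q ∧ ¬q) → ¬q) ∧ ¬(◇□¬p → □¬p), u
2. □(q ∧ ¬q) → ¬q, u
3. ¬(◇□¬p → □¬p), u
4. ◇□¬p, u
5. ¬□¬p, u
6. ¬q, u
7. □¬p, v
8. ¬p, u
9. ¬p, v
10. p, w
11. ¬p, w
Accessibility: uRu, uRv, uRw, vRu, vRv, vRw, wRu, wRv, wRw
Branch closes: p and ¬p both at w.
Every branch closes; the branch above is one of them.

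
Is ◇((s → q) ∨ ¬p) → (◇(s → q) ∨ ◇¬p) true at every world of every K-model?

Valid in K

Tableau for the negation ¬(◇((s → q) ∨ ¬p) → (◇(s → q) ∨ ◇¬p)):
1. ¬(◇((s → q) ∨ ¬p) → (◇(s → q) ∨ ◇¬p)), 0
2. ◇((s → q) ∨ ¬p), 0
3. ¬(◇(s → q) ∨ ◇¬p), 0
4. ¬◇(s → q), 0
5. ¬◇¬p, 0
6. (s → q) ∨ ¬p, 1
7. ¬(s → q), 1
8. s, 1
9. ¬q, 1
10. p, 1
11. s → q, 1
12. q, 1
Accessibility: 0R1
Branch closes: q and ¬q both at 1.
All branches of the negation close; one closing branch shown above.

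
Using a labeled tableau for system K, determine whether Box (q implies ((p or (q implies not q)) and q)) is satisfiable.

1. Box (q implies ((p or (q implies not q)) and q)), u

Satisfiable (open branch found)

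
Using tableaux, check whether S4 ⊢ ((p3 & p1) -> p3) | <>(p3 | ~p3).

Tableau for the negation ~(((p3 & p1) -> p3) | <>(p3 | ~p3)):
1. ~(((p3 & p1) -> p3) | <>(p3 | ~p3)), 0
2. ~((p3 & p1) -> p3), 0
3. ~<>(p3 | ~p3), 0
4. p3 & p1, 0
5. ~p3, 0
6. p3, 0
7. p1, 0
Accessibility: 0R0
Branch closes: p3 and ~p3 both at 0.
All branches of the negation close; one closing branch shown above.

Yes, valid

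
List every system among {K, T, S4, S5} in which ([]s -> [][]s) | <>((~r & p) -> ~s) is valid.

S4, S5

S4-tableau for the negation ~(([]s -> [][]s) | <>((~r & p) -> ~s)):
1. ~(([]s -> [][]s) | <>((~r & p) -> ~s)), 0
2. ~([]s -> [][]s), 0   [~|-rule on 1]
3. ~<>((~r & p) -> ~s), 0   [~|-rule on 1]
4. []s, 0   [~->-rule on 2]
5. ~[][]s, 0   [~->-rule on 2]
6. ~((~r & p) -> ~s), 0   [~<>-rule on 3 via 0R0]
7. ~r & p, 0   [~->-rule on 6]
8. s, 0   [~->-rule on 6]
9. ~r, 0   [&-rule on 7]
10. p, 0   [&-rule on 7]
11. ~[]s, 1   [~[]-rule on 5: fresh world 1, 0R1]
12. ~((~r & p) -> ~s), 1   [~<>-rule on 3 via 0R1]
13. ~r & p, 1   [~->-rule on 12]
14. s, 1   [~->-rule on 12]
15. ~r, 1   [&-rule on 13]
16. p, 1   [&-rule on 13]
17. ~s, 2   [~[]-rule on 11: fresh world 2, 1R2]
18. ~((~r & p) -> ~s), 2   [~<>-rule on 3 via 0R2]
19. ~r & p, 2   [~->-rule on 18]
20. s, 2   [~->-rule on 18]
Accessibility: 0R0, 0R1, 0R2, 1R1, 1R2, 2R2
Branch closes: s and ~s both at 2.
Every branch closes (one shown): valid in S4, hence also in S5 (every theorem of S4 is a theorem of S5).
T-tableau for the negation ~(([]s -> [][]s) | <>((~r & p) -> ~s)):
1. ~(([]s -> [][]s) | <>((~r & p) -> ~s)), 0
2. ~([]s -> [][]s), 0   [~|-rule on 1]
3. ~<>((~r & p) -> ~s), 0   [~|-rule on 1]
4. []s, 0   [~->-rule on 2]
5. ~[][]s, 0   [~->-rule on 2]
6. ~((~r & p) -> ~s), 0   [~<>-rule on 3 via 0R0]
7. ~r & p, 0   [~->-rule on 6]
8. s, 0   [~->-rule on 6]
9. ~r, 0   [&-rule on 7]
10. p, 0   [&-rule on 7]
11. ~[]s, 1   [~[]-rule on 5: fresh world 1, 0R1]
12. ~((~r & p) -> ~s), 1   [~<>-rule on 3 via 0R1]
13. ~r & p, 1   [~->-rule on 12]
14. s, 1   [~->-rule on 12]
15. ~r, 1   [&-rule on 13]
16. p, 1   [&-rule on 13]
17. ~s, 2   [~[]-rule on 11: fresh world 2, 1R2]
Accessibility: 0R0, 0R1, 1R1, 1R2, 2R2
Complete open branch: countermodel on a T-frame, so not valid in T, nor in K (the same frame is also a K-frame).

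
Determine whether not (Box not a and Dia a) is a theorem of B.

Tableau for the negation Box not a and Dia a:
1. Box not a and Dia a, u
2. Box not a, u
3. Dia a, u
4. not a, u
5. a, v
6. not a, v
Accessibility: uRu, uRv, vRu, vRv
Branch closes: a and not a both at v.
Every branch of the negation's tableau closes; the branch above is one of them.

Yes, valid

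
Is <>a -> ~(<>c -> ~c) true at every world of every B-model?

No, not valid

Tableau for the negation ~(<>a -> ~(<>c -> ~c)):
1. ~(<>a -> ~(<>c -> ~c)), 0
2. <>a, 0
3. <>c -> ~c, 0
4. ~c, 0
5. a, 1
Accessibility: 0R0, 0R1, 1R0, 1R1
The negation has an open branch (countermodel exists).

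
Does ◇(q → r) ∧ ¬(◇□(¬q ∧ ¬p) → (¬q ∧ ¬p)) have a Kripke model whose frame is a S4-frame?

Satisfiable

1. ◇(q → r) ∧ ¬(◇□(¬q ∧ ¬p) → (¬q ∧ ¬p)), w0
2. ◇(q → r), w0
3. ¬(◇□(¬q ∧ ¬p) → (¬q ∧ ¬p)), w0
4. ◇□(¬q ∧ ¬p), w0
5. ¬(¬q ∧ ¬p), w0
6. p, w0
7. q → r, w1
8. r, w1
9. □(¬q ∧ ¬p), w2
10. ¬q ∧ ¬p, w2
11. ¬q, w2
12. ¬p, w2
Accessibility: w0Rw0, w0Rw1, w0Rw2, w1Rw1, w2Rw2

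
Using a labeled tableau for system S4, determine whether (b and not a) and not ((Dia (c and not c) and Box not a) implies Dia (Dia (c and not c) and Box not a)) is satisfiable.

1. (b and not a) and not ((Dia (c and not c) and Box not a) implies Dia (Dia (c and not c) and Box not a)), u
2. b and not a, u
3. not ((Dia (c and not c) and Box not a) implies Dia (Dia (c and not c) and Box not a)), u
4. b, u
5. not a, u
6. Dia (c and not c) and Box not a, u
7. not Dia (Dia (c and not c) and Box not a), u
8. Dia (c and not c), u
9. Box not a, u
10. not (Dia (c and not c) and Box not a), u
11. not Dia (c and not c), u
12. not (c and not c), u
13. c, u
14. c and not c, v
15. c, v
16. not c, v
Accessibility: uRu, uRv, vRv
Branch closes: c and not c both at v.
Every branch closes; the branch above is one of them.

Unsatisfiable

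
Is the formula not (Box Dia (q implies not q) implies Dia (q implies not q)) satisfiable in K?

Yes, satisfiable

1. not (Box Dia (q implies not q) implies Dia (q implies not q)), u
2. Box Dia (q implies not q), u
3. not Dia (q implies not q), u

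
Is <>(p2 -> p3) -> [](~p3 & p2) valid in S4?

Tableau for the negation ~(<>(p2 -> p3) -> [](~p3 & p2)):
1. ~(<>(p2 -> p3) -> [](~p3 & p2)), 0
2. <>(p2 -> p3), 0
3. ~[](~p3 & p2), 0
4. p2 -> p3, 1
5. p3, 1
6. ~(~p3 & p2), 2
7. ~p2, 2
Accessibility: 0R0, 0R1, 0R2, 1R1, 2R2
The negation has an open branch (countermodel exists).

Invalid (countermodel exists)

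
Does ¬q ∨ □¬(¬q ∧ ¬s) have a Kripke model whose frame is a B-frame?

Satisfiable (open branch found)

1. ¬q ∨ □¬(¬q ∧ ¬s), 0
2. □¬(¬q ∧ ¬s), 0   [∨-rule on 1 (branches; this branch)]
3. ¬(¬q ∧ ¬s), 0   [□-rule on 2 via 0R0]
4. s, 0   [¬∧-rule on 3 (branches; this branch)]
Accessibility: 0R0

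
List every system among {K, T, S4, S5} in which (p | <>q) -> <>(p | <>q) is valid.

K-tableau for the negation ~((p | <>q) -> <>(p | <>q)):
1. ~((p | <>q) -> <>(p | <>q)), 0
2. p | <>q, 0
3. ~<>(p | <>q), 0
4. <>q, 0
5. q, 1
6. ~(p | <>q), 1
7. ~p, 1
8. ~<>q, 1
Accessibility: 0R1
Complete open branch: countermodel on a K-frame, so not valid in K.
T-tableau for the negation ~((p | <>q) -> <>(p | <>q)):
1. ~((p | <>q) -> <>(p | <>q)), 0
2. p | <>q, 0
3. ~<>(p | <>q), 0
4. ~(p | <>q), 0
5. ~p, 0
6. ~<>q, 0
7. ~q, 0
8. <>q, 0
9. q, 1
10. ~(p | <>q), 1
11. ~p, 1
12. ~<>q, 1
13. ~q, 1
Accessibility: 0R0, 0R1, 1R1
Branch closes: q and ~q both at 1.
Every branch closes (one shown): valid in T, hence also in S4, S5 (every theorem of T is a theorem of S4 and S5).

T, S4, S5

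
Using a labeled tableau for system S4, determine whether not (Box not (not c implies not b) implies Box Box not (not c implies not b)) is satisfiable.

Unsatisfiable (every branch closes)

1. not (Box not (not c implies not b) implies Box Box not (not c implies not b)), w0
2. Box not (not c implies not b), w0   [neg-implies-rule on 1]
3. not Box Box not (not c implies not b), w0   [neg-implies-rule on 1]
4. not (not c implies not b), w0   [Box-rule on 2 via w0Rw0]
5. not c, w0   [neg-implies-rule on 4]
6. b, w0   [neg-implies-rule on 4]
7. not Box not (not c implies not b), w1   [neg-Box-rule on 3: fresh world w1, w0Rw1]
8. not (not c implies not b), w1   [Box-rule on 2 via w0Rw1]
9. not c, w1   [neg-implies-rule on 8]
10. b, w1   [neg-implies-rule on 8]
11. not c implies not b, w2   [neg-Box-rule on 7: fresh world w2, w1Rw2]
12. not (not c implies not b), w2   [Box-rule on 2 via w0Rw2]
13. not c, w2   [neg-implies-rule on 12]
14. b, w2   [neg-implies-rule on 12]
15. not b, w2   [implies-rule on 11 (branches; this branch)]
Accessibility: w0Rw0, w0Rw1, w0Rw2, w1Rw1, w1Rw2, w2Rw2
Branch closes: b and not b both at w2.
(One branch shown.) All branches close.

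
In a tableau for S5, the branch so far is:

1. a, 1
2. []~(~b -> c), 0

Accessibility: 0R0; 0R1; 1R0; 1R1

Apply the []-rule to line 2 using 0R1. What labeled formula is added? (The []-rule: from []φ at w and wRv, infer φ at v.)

~(~b -> c), 1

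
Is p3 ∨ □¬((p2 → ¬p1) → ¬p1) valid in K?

Tableau for the negation ¬(p3 ∨ □¬((p2 → ¬p1) → ¬p1)):
1. ¬(p3 ∨ □¬((p2 → ¬p1) → ¬p1)), w0
2. ¬p3, w0
3. ¬□¬((p2 → ¬p1) → ¬p1), w0
4. (p2 → ¬p1) → ¬p1, w1
5. ¬p1, w1
Accessibility: w0Rw1
The negation has an open branch (countermodel exists).

Invalid (countermodel exists)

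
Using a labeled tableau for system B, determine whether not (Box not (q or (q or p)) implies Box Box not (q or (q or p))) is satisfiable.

Satisfiable

1. not (Box not (q or (q or p)) implies Box Box not (q or (q or p))), u
2. Box not (q or (q or p)), u
3. not Box Box not (q or (q or p)), u
4. not (q or (q or p)), u
5. not q, u
6. not (q or p), u
7. not p, u
8. not Box not (q or (q or p)), v
9. not (q or (q or p)), v
10. not q, v
11. not (q or p), v
12. not p, v
13. q or (q or p), w
14. q or p, w
15. p, w
Accessibility: uRu, uRv, vRu, vRv, vRw, wRv, wRw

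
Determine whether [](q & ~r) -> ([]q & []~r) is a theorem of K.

Yes, valid

Tableau for the negation ~([](q & ~r) -> ([]q & []~r)):
1. ~([](q & ~r) -> ([]q & []~r)), u
2. [](q & ~r), u
3. ~([]q & []~r), u
4. ~[]~r, u
5. r, v
6. q & ~r, v
7. q, v
8. ~r, v
Accessibility: uRv
Branch closes: r and ~r both at v.
Every branch of the negation's tableau closes; the branch above is one of them.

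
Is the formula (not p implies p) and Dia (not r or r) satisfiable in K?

1. (not p implies p) and Dia (not r or r), 0
2. not p implies p, 0
3. Dia (not r or r), 0
4. p, 0
5. not r or r, 1
6. r, 1
Accessibility: 0R1

Satisfiable (open branch found)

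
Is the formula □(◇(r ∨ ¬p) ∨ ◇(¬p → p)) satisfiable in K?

Satisfiable (open branch found)

1. □(◇(r ∨ ¬p) ∨ ◇(¬p → p)), w0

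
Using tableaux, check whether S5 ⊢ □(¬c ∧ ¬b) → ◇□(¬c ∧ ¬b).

Tableau for the negation ¬(□(¬c ∧ ¬b) → ◇□(¬c ∧ ¬b)):
1. ¬(□(¬c ∧ ¬b) → ◇□(¬c ∧ ¬b)), 0
2. □(¬c ∧ ¬b), 0   [¬→-rule on 1]
3. ¬◇□(¬c ∧ ¬b), 0   [¬→-rule on 1]
4. ¬c ∧ ¬b, 0   [□-rule on 2 via 0R0]
5. ¬c, 0   [∧-rule on 4]
6. ¬b, 0   [∧-rule on 4]
7. ¬□(¬c ∧ ¬b), 0   [¬◇-rule on 3 via 0R0]
8. ¬(¬c ∧ ¬b), 1   [¬□-rule on 7: fresh world 1, 0R1]
9. ¬c ∧ ¬b, 1   [□-rule on 2 via 0R1]
10. ¬c, 1   [∧-rule on 9]
11. ¬b, 1   [∧-rule on 9]
12. ¬□(¬c ∧ ¬b), 1   [¬◇-rule on 3 via 0R1]
13. b, 1   [¬∧-rule on 8 (branches; this branch)]
Accessibility: 0R0, 0R1, 1R0, 1R1
Branch closes: b and ¬b both at 1.
All branches of the negation close; one closing branch shown above.

Valid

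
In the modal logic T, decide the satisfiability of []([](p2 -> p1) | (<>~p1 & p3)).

Satisfiable

1. []([](p2 -> p1) | (<>~p1 & p3)), u
2. [](p2 -> p1) | (<>~p1 & p3), u
3. <>~p1 & p3, u
4. <>~p1, u
5. p3, u
6. ~p1, v
7. [](p2 -> p1) | (<>~p1 & p3), v
8. <>~p1 & p3, v
9. <>~p1, v
10. p3, v
11. ~p1, w
Accessibility: uRu, uRv, vRv, vRw, wRw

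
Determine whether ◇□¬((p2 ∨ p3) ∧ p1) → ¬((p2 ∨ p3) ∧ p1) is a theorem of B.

Yes, valid

Tableau for the negation ¬(◇□¬((p2 ∨ p3) ∧ p1) → ¬((p2 ∨ p3) ∧ p1)):
1. ¬(◇□¬((p2 ∨ p3) ∧ p1) → ¬((p2 ∨ p3) ∧ p1)), 0
2. ◇□¬((p2 ∨ p3) ∧ p1), 0
3. (p2 ∨ p3) ∧ p1, 0
4. p2 ∨ p3, 0
5. p1, 0
6. p3, 0
7. □¬((p2 ∨ p3) ∧ p1), 1
8. ¬((p2 ∨ p3) ∧ p1), 0
9. ¬((p2 ∨ p3) ∧ p1), 1
10. ¬(p2 ∨ p3), 0
11. ¬p2, 0
12. ¬p3, 0
Accessibility: 0R0, 0R1, 1R0, 1R1
Branch closes: p3 and ¬p3 both at 0.
Every branch of the negation's tableau closes; the branch above is one of them.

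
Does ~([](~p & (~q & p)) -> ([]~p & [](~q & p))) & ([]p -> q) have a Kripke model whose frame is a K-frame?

Unsatisfiable

1. ~([](~p & (~q & p)) -> ([]~p & [](~q & p))) & ([]p -> q), 0
2. ~([](~p & (~q & p)) -> ([]~p & [](~q & p))), 0
3. []p -> q, 0
4. [](~p & (~q & p)), 0
5. ~([]~p & [](~q & p)), 0
6. q, 0
7. ~[](~q & p), 0
8. ~(~q & p), 1
9. ~p & (~q & p), 1
10. ~p, 1
11. ~q & p, 1
12. ~q, 1
13. p, 1
Accessibility: 0R1
Branch closes: p and ~p both at 1.
Every branch closes; the branch above is one of them.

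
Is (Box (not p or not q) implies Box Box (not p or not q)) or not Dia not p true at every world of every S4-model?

Tableau for the negation not ((Box (not p or not q) implies Box Box (not p or not q)) or not Dia not p):
1. not ((Box (not p or not q) implies Box Box (not p or not q)) or not Dia not p), w0
2. not (Box (not p or not q) implies Box Box (not p or not q)), w0
3. Dia not p, w0
4. Box (not p or not q), w0
5. not Box Box (not p or not q), w0
6. not p or not q, w0
7. not q, w0
8. not p, w1
9. not p or not q, w1
10. not q, w1
11. not Box (not p or not q), w2
12. not p or not q, w2
13. not q, w2
14. not (not p or not q), w3
15. p, w3
16. q, w3
17. not p or not q, w3
18. not q, w3
Accessibility: w0Rw0, w0Rw1, w0Rw2, w0Rw3, w1Rw1, w2Rw2, w2Rw3, w3Rw3
Branch closes: q and not q both at w3.
Every branch of the negation's tableau closes; the branch above is one of them.

Valid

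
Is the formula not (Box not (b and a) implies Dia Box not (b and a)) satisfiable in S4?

No, unsatisfiable

1. not (Box not (b and a) implies Dia Box not (b and a)), 0
2. Box not (b and a), 0
3. not Dia Box not (b and a), 0
4. not (b and a), 0
5. not Box not (b and a), 0
6. not a, 0
7. b and a, 1
8. b, 1
9. a, 1
10. not (b and a), 1
11. not Box not (b and a), 1
12. not a, 1
Accessibility: 0R0, 0R1, 1R1
Branch closes: a and not a both at 1.
(One branch shown.) All branches close.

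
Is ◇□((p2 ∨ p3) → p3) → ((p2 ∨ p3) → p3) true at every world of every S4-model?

Tableau for the negation ¬(◇□((p2 ∨ p3) → p3) → ((p2 ∨ p3) → p3)):
1. ¬(◇□((p2 ∨ p3) → p3) → ((p2 ∨ p3) → p3)), 0
2. ◇□((p2 ∨ p3) → p3), 0
3. ¬((p2 ∨ p3) → p3), 0
4. p2 ∨ p3, 0
5. ¬p3, 0
6. p2, 0
7. □((p2 ∨ p3) → p3), 1
8. (p2 ∨ p3) → p3, 1
9. p3, 1
Accessibility: 0R0, 0R1, 1R1
The negation has an open branch (countermodel exists).

Invalid (countermodel exists)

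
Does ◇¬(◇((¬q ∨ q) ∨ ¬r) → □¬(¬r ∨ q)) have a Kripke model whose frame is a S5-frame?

Satisfiable (open branch found)

1. ◇¬(◇((¬q ∨ q) ∨ ¬r) → □¬(¬r ∨ q)), w0
2. ¬(◇((¬q ∨ q) ∨ ¬r) → □¬(¬r ∨ q)), w1
3. ◇((¬q ∨ q) ∨ ¬r), w1
4. ¬□¬(¬r ∨ q), w1
5. (¬q ∨ q) ∨ ¬r, w2
6. ¬r, w2
7. ¬r ∨ q, w3
8. q, w3
Accessibility: w0Rw0, w0Rw1, w0Rw2, w0Rw3, w1Rw0, w1Rw1, w1Rw2, w1Rw3, w2Rw0, w2Rw1, w2Rw2, w2Rw3, w3Rw0, w3Rw1, w3Rw2, w3Rw3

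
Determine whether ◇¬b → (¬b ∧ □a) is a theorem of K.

Not valid

Tableau for the negation ¬(◇¬b → (¬b ∧ □a)):
1. ¬(◇¬b → (¬b ∧ □a)), w0
2. ◇¬b, w0
3. ¬(¬b ∧ □a), w0
4. ¬□a, w0
5. ¬b, w1
6. ¬a, w2
Accessibility: w0Rw1, w0Rw2
The negation has an open branch (countermodel exists).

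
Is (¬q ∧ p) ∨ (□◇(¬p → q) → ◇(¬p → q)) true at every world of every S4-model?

Tableau for the negation ¬((¬q ∧ p) ∨ (□◇(¬p → q) → ◇(¬p → q))):
1. ¬((¬q ∧ p) ∨ (□◇(¬p → q) → ◇(¬p → q))), w0
2. ¬(¬q ∧ p), w0   [¬∨-rule on 1]
3. ¬(□◇(¬p → q) → ◇(¬p → q)), w0   [¬∨-rule on 1]
4. □◇(¬p → q), w0   [¬→-rule on 3]
5. ¬◇(¬p → q), w0   [¬→-rule on 3]
6. ◇(¬p → q), w0   [□-rule on 4 via w0Rw0]
7. ¬(¬p → q), w0   [¬◇-rule on 5 via w0Rw0]
8. ¬p, w0   [¬→-rule on 7]
9. ¬q, w0   [¬→-rule on 7]
10. ¬p → q, w1   [◇-rule on 6: fresh world w1, w0Rw1]
11. ◇(¬p → q), w1   [□-rule on 4 via w0Rw1]
12. ¬(¬p → q), w1   [¬◇-rule on 5 via w0Rw1]
13. ¬p, w1   [¬→-rule on 12]
14. ¬q, w1   [¬→-rule on 12]
15. q, w1   [→-rule on 10 (branches; this branch)]
Accessibility: w0Rw0, w0Rw1, w1Rw1
Branch closes: q and ¬q both at w1.
Every branch of the negation's tableau closes; the branch above is one of them.

Yes, valid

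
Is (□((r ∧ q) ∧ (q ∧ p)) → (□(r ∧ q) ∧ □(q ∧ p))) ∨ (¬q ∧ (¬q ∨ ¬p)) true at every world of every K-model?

Valid

Tableau for the negation ¬((□((r ∧ q) ∧ (q ∧ p)) → (□(r ∧ q) ∧ □(q ∧ p))) ∨ (¬q ∧ (¬q ∨ ¬p))):
1. ¬((□((r ∧ q) ∧ (q ∧ p)) → (□(r ∧ q) ∧ □(q ∧ p))) ∨ (¬q ∧ (¬q ∨ ¬p))), w0
2. ¬(□((r ∧ q) ∧ (q ∧ p)) → (□(r ∧ q) ∧ □(q ∧ p))), w0
3. ¬(¬q ∧ (¬q ∨ ¬p)), w0
4. □((r ∧ q) ∧ (q ∧ p)), w0
5. ¬(□(r ∧ q) ∧ □(q ∧ p)), w0
6. ¬(¬q ∨ ¬p), w0
7. q, w0
8. p, w0
9. ¬□(q ∧ p), w0
10. ¬(q ∧ p), w1
11. (r ∧ q) ∧ (q ∧ p), w1
12. r ∧ q, w1
13. q ∧ p, w1
14. r, w1
15. q, w1
16. p, w1
17. ¬p, w1
Accessibility: w0Rw1
Branch closes: p and ¬p both at w1.
All branches of the negation close; one closing branch shown above.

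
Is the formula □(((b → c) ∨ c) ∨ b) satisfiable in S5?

Yes, satisfiable

1. □(((b → c) ∨ c) ∨ b), u
2. ((b → c) ∨ c) ∨ b, u   [□-rule on 1 via uRu]
3. b, u   [∨-rule on 2 (branches; this branch)]
Accessibility: uRu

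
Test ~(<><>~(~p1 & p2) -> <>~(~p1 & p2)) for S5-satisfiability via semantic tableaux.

Unsatisfiable (every branch closes)

1. ~(<><>~(~p1 & p2) -> <>~(~p1 & p2)), u
2. <><>~(~p1 & p2), u   [~->-rule on 1]
3. ~<>~(~p1 & p2), u   [~->-rule on 1]
4. ~p1 & p2, u   [~<>-rule on 3 via uRu]
5. ~p1, u   [&-rule on 4]
6. p2, u   [&-rule on 4]
7. <>~(~p1 & p2), v   [<>-rule on 2: fresh world v, uRv]
8. ~p1 & p2, v   [~<>-rule on 3 via uRv]
9. ~p1, v   [&-rule on 8]
10. p2, v   [&-rule on 8]
11. ~(~p1 & p2), w   [<>-rule on 7: fresh world w, vRw]
12. ~p1 & p2, w   [~<>-rule on 3 via uRw]
13. ~p1, w   [&-rule on 12]
14. p2, w   [&-rule on 12]
15. ~p2, w   [~&-rule on 11 (branches; this branch)]
Accessibility: uRu, uRv, uRw, vRu, vRv, vRw, wRu, wRv, wRw
Branch closes: p2 and ~p2 both at w.
(One branch shown.) All branches close.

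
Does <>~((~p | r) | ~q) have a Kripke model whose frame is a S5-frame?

1. <>~((~p | r) | ~q), 0
2. ~((~p | r) | ~q), 1   [<>-rule on 1: fresh world 1, 0R1]
3. ~(~p | r), 1   [~|-rule on 2]
4. q, 1   [~|-rule on 2]
5. p, 1   [~|-rule on 3]
6. ~r, 1   [~|-rule on 3]
Accessibility: 0R0, 0R1, 1R0, 1R1

Satisfiable (open branch found)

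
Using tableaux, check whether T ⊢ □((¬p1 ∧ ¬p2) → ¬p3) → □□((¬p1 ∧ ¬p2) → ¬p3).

Invalid (countermodel exists)

Tableau for the negation ¬(□((¬p1 ∧ ¬p2) → ¬p3) → □□((¬p1 ∧ ¬p2) → ¬p3)):
1. ¬(□((¬p1 ∧ ¬p2) → ¬p3) → □□((¬p1 ∧ ¬p2) → ¬p3)), 0
2. □((¬p1 ∧ ¬p2) → ¬p3), 0   [¬→-rule on 1]
3. ¬□□((¬p1 ∧ ¬p2) → ¬p3), 0   [¬→-rule on 1]
4. (¬p1 ∧ ¬p2) → ¬p3, 0   [□-rule on 2 via 0R0]
5. ¬p3, 0   [→-rule on 4 (branches; this branch)]
6. ¬□((¬p1 ∧ ¬p2) → ¬p3), 1   [¬□-rule on 3: fresh world 1, 0R1]
7. (¬p1 ∧ ¬p2) → ¬p3, 1   [□-rule on 2 via 0R1]
8. ¬p3, 1   [→-rule on 7 (branches; this branch)]
9. ¬((¬p1 ∧ ¬p2) → ¬p3), 2   [¬□-rule on 6: fresh world 2, 1R2]
10. ¬p1 ∧ ¬p2, 2   [¬→-rule on 9]
11. p3, 2   [¬→-rule on 9]
12. ¬p1, 2   [∧-rule on 10]
13. ¬p2, 2   [∧-rule on 10]
Accessibility: 0R0, 0R1, 1R1, 1R2, 2R2
The negation has an open branch (countermodel exists).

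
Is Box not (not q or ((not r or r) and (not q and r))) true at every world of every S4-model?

No, not valid

Tableau for the negation not Box not (not q or ((not r or r) and (not q and r))):
1. not Box not (not q or ((not r or r) and (not q and r))), 0
2. not q or ((not r or r) and (not q and r)), 1
3. (not r or r) and (not q and r), 1
4. not r or r, 1
5. not q and r, 1
6. not q, 1
7. r, 1
Accessibility: 0R0, 0R1, 1R1
The negation has an open branch (countermodel exists).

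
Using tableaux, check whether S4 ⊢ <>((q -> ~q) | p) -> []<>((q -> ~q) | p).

No, not valid

Tableau for the negation ~(<>((q -> ~q) | p) -> []<>((q -> ~q) | p)):
1. ~(<>((q -> ~q) | p) -> []<>((q -> ~q) | p)), u
2. <>((q -> ~q) | p), u
3. ~[]<>((q -> ~q) | p), u
4. (q -> ~q) | p, v
5. p, v
6. ~<>((q -> ~q) | p), w
7. ~((q -> ~q) | p), w
8. ~(q -> ~q), w
9. ~p, w
10. q, w
Accessibility: uRu, uRv, uRw, vRv, wRw
The negation has an open branch (countermodel exists).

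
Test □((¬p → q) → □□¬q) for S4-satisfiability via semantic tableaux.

Yes, satisfiable

1. □((¬p → q) → □□¬q), u
2. (¬p → q) → □□¬q, u
3. □□¬q, u
4. □¬q, u
5. ¬q, u
Accessibility: uRu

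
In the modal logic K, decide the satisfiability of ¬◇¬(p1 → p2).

Yes, satisfiable

1. ¬◇¬(p1 → p2), 0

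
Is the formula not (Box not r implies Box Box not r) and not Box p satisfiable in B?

1. not (Box not r implies Box Box not r) and not Box p, w0
2. not (Box not r implies Box Box not r), w0   [and-rule on 1]
3. not Box p, w0   [and-rule on 1]
4. Box not r, w0   [neg-implies-rule on 2]
5. not Box Box not r, w0   [neg-implies-rule on 2]
6. not r, w0   [Box-rule on 4 via w0Rw0]
7. not p, w1   [neg-Box-rule on 3: fresh world w1, w0Rw1]
8. not r, w1   [Box-rule on 4 via w0Rw1]
9. not Box not r, w2   [neg-Box-rule on 5: fresh world w2, w0Rw2]
10. not r, w2   [Box-rule on 4 via w0Rw2]
11. r, w3   [neg-Box-rule on 9: fresh world w3, w2Rw3]
Accessibility: w0Rw0, w0Rw1, w0Rw2, w1Rw0, w1Rw1, w2Rw0, w2Rw2, w2Rw3, w3Rw2, w3Rw3

Satisfiable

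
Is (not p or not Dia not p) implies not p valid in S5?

Tableau for the negation not ((not p or not Dia not p) implies not p):
1. not ((not p or not Dia not p) implies not p), u
2. not p or not Dia not p, u   [neg-implies-rule on 1]
3. p, u   [neg-implies-rule on 1]
4. not Dia not p, u   [or-rule on 2 (branches; this branch)]
Accessibility: uRu
The negation has an open branch (countermodel exists).

Not valid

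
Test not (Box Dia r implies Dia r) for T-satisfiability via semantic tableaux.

Unsatisfiable (every branch closes)

1. not (Box Dia r implies Dia r), u
2. Box Dia r, u
3. not Dia r, u
4. Dia r, u
5. not r, u
6. r, v
7. Dia r, v
8. not r, v
Accessibility: uRu, uRv, vRv
Branch closes: r and not r both at v.
(One branch shown.) All branches close.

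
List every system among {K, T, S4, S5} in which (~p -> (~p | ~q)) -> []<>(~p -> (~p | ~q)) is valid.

T-tableau for the negation ~((~p -> (~p | ~q)) -> []<>(~p -> (~p | ~q))):
1. ~((~p -> (~p | ~q)) -> []<>(~p -> (~p | ~q))), u
2. ~p -> (~p | ~q), u
3. ~[]<>(~p -> (~p | ~q)), u
4. ~p | ~q, u
5. ~q, u
6. ~<>(~p -> (~p | ~q)), v
7. ~(~p -> (~p | ~q)), v
8. ~p, v
9. ~(~p | ~q), v
10. p, v
11. q, v
Accessibility: uRu, uRv, vRv
Branch closes: p and ~p both at v.
Every branch closes (one shown): valid in T, hence also in S4, S5 (every theorem of T is a theorem of S4 and S5).
K-tableau for the negation ~((~p -> (~p | ~q)) -> []<>(~p -> (~p | ~q))):
1. ~((~p -> (~p | ~q)) -> []<>(~p -> (~p | ~q))), u
2. ~p -> (~p | ~q), u
3. ~[]<>(~p -> (~p | ~q)), u
4. ~p | ~q, u
5. ~q, u
6. ~<>(~p -> (~p | ~q)), v
Accessibility: uRv
Complete open branch: countermodel on a K-frame, so not valid in K.

T, S4, S5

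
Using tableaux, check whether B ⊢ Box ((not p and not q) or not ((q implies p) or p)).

Not valid

Tableau for the negation not Box ((not p and not q) or not ((q implies p) or p)):
1. not Box ((not p and not q) or not ((q implies p) or p)), 0
2. not ((not p and not q) or not ((q implies p) or p)), 1   [neg-Box-rule on 1: fresh world 1, 0R1]
3. not (not p and not q), 1   [neg-or-rule on 2]
4. (q implies p) or p, 1   [neg-or-rule on 2]
5. q, 1   [neg-and-rule on 3 (branches; this branch)]
6. p, 1   [or-rule on 4 (branches; this branch)]
Accessibility: 0R0, 0R1, 1R0, 1R1
The negation has an open branch (countermodel exists).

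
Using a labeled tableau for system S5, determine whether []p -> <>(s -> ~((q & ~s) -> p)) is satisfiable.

Satisfiable (open branch found)

1. []p -> <>(s -> ~((q & ~s) -> p)), u
2. <>(s -> ~((q & ~s) -> p)), u
3. s -> ~((q & ~s) -> p), v
4. ~((q & ~s) -> p), v
5. q & ~s, v
6. ~p, v
7. q, v
8. ~s, v
Accessibility: uRu, uRv, vRu, vRv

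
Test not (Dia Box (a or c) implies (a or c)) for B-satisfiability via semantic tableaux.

1. not (Dia Box (a or c) implies (a or c)), u
2. Dia Box (a or c), u
3. not (a or c), u
4. not a, u
5. not c, u
6. Box (a or c), v
7. a or c, u
8. a or c, v
9. c, u
Accessibility: uRu, uRv, vRu, vRv
Branch closes: c and not c both at u.
All branches of the tableau close; one closing branch shown above.

Unsatisfiable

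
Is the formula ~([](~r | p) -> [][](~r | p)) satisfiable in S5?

1. ~([](~r | p) -> [][](~r | p)), u
2. [](~r | p), u
3. ~[][](~r | p), u
4. ~r | p, u
5. p, u
6. ~[](~r | p), v
7. ~r | p, v
8. p, v
9. ~(~r | p), w
10. r, w
11. ~p, w
12. ~r | p, w
13. p, w
Accessibility: uRu, uRv, uRw, vRu, vRv, vRw, wRu, wRv, wRw
Branch closes: p and ~p both at w.
All branches of the tableau close; one closing branch shown above.

No, unsatisfiable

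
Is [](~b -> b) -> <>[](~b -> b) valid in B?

Tableau for the negation ~([](~b -> b) -> <>[](~b -> b)):
1. ~([](~b -> b) -> <>[](~b -> b)), u
2. [](~b -> b), u
3. ~<>[](~b -> b), u
4. ~b -> b, u
5. ~[](~b -> b), u
6. b, u
7. ~(~b -> b), v
8. ~b, v
9. ~b -> b, v
10. ~[](~b -> b), v
11. b, v
Accessibility: uRu, uRv, vRu, vRv
Branch closes: b and ~b both at v.
Every branch of the negation's tableau closes; the branch above is one of them.

Valid in B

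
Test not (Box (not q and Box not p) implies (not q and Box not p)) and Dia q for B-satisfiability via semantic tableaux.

Unsatisfiable

1. not (Box (not q and Box not p) implies (not q and Box not p)) and Dia q, 0
2. not (Box (not q and Box not p) implies (not q and Box not p)), 0   [and-rule on 1]
3. Dia q, 0   [and-rule on 1]
4. Box (not q and Box not p), 0   [neg-implies-rule on 2]
5. not (not q and Box not p), 0   [neg-implies-rule on 2]
6. not q and Box not p, 0   [Box-rule on 4 via 0R0]
7. not q, 0   [and-rule on 6]
8. Box not p, 0   [and-rule on 6]
9. not p, 0   [Box-rule on 8 via 0R0]
10. not Box not p, 0   [neg-and-rule on 5 (branches; this branch)]
11. q, 1   [Dia-rule on 3: fresh world 1, 0R1]
12. not q and Box not p, 1   [Box-rule on 4 via 0R1]
13. not q, 1   [and-rule on 12]
14. Box not p, 1   [and-rule on 12]
Accessibility: 0R0, 0R1, 1R0, 1R1
Branch closes: q and not q both at 1.
(One branch shown.) All branches close.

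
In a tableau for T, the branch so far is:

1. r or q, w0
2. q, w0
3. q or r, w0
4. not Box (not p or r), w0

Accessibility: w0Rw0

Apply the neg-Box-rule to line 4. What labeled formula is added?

a fresh world w1 with w0Rw1, and not (not p or r) at w1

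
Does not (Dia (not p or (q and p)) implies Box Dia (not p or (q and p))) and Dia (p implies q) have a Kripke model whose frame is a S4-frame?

Satisfiable (open branch found)

1. not (Dia (not p or (q and p)) implies Box Dia (not p or (q and p))) and Dia (p implies q), w0
2. not (Dia (not p or (q and p)) implies Box Dia (not p or (q and p))), w0
3. Dia (p implies q), w0
4. Dia (not p or (q and p)), w0
5. not Box Dia (not p or (q and p)), w0
6. p implies q, w1
7. q, w1
8. not p or (q and p), w2
9. q and p, w2
10. q, w2
11. p, w2
12. not Dia (not p or (q and p)), w3
13. not (not p or (q and p)), w3
14. p, w3
15. not (q and p), w3
16. not q, w3
Accessibility: w0Rw0, w0Rw1, w0Rw2, w0Rw3, w1Rw1, w2Rw2, w3Rw3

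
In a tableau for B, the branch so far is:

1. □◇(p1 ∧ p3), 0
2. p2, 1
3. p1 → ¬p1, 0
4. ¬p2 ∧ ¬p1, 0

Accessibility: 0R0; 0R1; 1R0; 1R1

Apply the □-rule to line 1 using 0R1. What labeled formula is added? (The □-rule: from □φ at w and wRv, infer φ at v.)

◇(p1 ∧ p3), 1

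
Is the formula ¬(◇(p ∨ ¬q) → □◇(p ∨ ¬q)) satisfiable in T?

1. ¬(◇(p ∨ ¬q) → □◇(p ∨ ¬q)), 0
2. ◇(p ∨ ¬q), 0
3. ¬□◇(p ∨ ¬q), 0
4. p ∨ ¬q, 1
5. ¬q, 1
6. ¬◇(p ∨ ¬q), 2
7. ¬(p ∨ ¬q), 2
8. ¬p, 2
9. q, 2
Accessibility: 0R0, 0R1, 0R2, 1R1, 2R2

Satisfiable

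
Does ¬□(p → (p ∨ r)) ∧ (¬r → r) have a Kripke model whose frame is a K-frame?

1. ¬□(p → (p ∨ r)) ∧ (¬r → r), w0
2. ¬□(p → (p ∨ r)), w0   [∧-rule on 1]
3. ¬r → r, w0   [∧-rule on 1]
4. r, w0   [→-rule on 3 (branches; this branch)]
5. ¬(p → (p ∨ r)), w1   [¬□-rule on 2: fresh world w1, w0Rw1]
6. p, w1   [¬→-rule on 5]
7. ¬(p ∨ r), w1   [¬→-rule on 5]
8. ¬p, w1   [¬∨-rule on 7]
9. ¬r, w1   [¬∨-rule on 7]
Accessibility: w0Rw1
Branch closes: p and ¬p both at w1.
(One branch shown.) All branches close.

Unsatisfiable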